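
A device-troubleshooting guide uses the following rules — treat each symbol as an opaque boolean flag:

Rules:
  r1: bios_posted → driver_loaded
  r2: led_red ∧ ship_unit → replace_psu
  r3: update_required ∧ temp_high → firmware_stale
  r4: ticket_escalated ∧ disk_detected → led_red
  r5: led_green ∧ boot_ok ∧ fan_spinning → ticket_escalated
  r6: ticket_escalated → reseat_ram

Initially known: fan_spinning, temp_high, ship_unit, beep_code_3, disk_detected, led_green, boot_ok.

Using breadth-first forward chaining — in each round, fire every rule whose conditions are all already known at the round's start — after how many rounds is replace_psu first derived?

Round 1: r5 [led_green ∧ boot_ok ∧ fan_spinning → ticket_escalated]. Adds ticket_escalated.
Round 2: r4 [ticket_escalated ∧ disk_detected → led_red]; r6 [ticket_escalated → reseat_ram]. Adds led_red, reseat_ram.
Round 3: r2 [led_red ∧ ship_unit → replace_psu]. Adds replace_psu.
replace_psu first appears in round 3.

3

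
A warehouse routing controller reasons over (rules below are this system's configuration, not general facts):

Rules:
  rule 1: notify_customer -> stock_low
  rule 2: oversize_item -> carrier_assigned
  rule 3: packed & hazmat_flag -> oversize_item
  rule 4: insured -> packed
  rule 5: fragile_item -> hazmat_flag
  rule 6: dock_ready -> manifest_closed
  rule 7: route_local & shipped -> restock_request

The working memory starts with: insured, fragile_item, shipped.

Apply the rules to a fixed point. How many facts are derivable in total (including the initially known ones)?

Round 1 fires rule 4, rule 5, giving packed, hazmat_flag.
Round 2 fires rule 3, giving oversize_item.
Round 3 fires rule 2, giving carrier_assigned.
Closure: {carrier_assigned, fragile_item, hazmat_flag, insured, oversize_item, packed, shipped} — 7 facts.

7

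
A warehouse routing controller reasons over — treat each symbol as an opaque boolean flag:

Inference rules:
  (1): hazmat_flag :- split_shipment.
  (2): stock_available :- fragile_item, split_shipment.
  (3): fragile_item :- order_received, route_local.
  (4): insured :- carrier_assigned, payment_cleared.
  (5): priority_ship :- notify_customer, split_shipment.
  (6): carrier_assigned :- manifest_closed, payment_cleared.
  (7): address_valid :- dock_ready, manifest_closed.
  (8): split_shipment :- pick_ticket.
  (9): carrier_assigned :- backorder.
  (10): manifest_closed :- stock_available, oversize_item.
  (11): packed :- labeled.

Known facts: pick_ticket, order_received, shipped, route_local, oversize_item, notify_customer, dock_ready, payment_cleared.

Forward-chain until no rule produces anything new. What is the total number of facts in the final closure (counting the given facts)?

17

Round 1: (3) [fragile_item :- order_received, route_local.]; (8) [split_shipment :- pick_ticket.]. Adds fragile_item, split_shipment.
Round 2: (1) [hazmat_flag :- split_shipment.]; (2) [stock_available :- fragile_item, split_shipment.]; (5) [priority_ship :- notify_customer, split_shipment.]. Adds hazmat_flag, stock_available, priority_ship.
Round 3: (10) [manifest_closed :- stock_available, oversize_item.]. Adds manifest_closed.
Round 4: (6) [carrier_assigned :- manifest_closed, payment_cleared.]; (7) [address_valid :- dock_ready, manifest_closed.]. Adds carrier_assigned, address_valid.
Round 5: (4) [insured :- carrier_assigned, payment_cleared.]. Adds insured.
Closure: {address_valid, carrier_assigned, dock_ready, fragile_item, hazmat_flag, insured, manifest_closed, notify_customer, order_received, oversize_item, payment_cleared, pick_ticket, priority_ship, route_local, shipped, split_shipment, stock_available} — 17 facts.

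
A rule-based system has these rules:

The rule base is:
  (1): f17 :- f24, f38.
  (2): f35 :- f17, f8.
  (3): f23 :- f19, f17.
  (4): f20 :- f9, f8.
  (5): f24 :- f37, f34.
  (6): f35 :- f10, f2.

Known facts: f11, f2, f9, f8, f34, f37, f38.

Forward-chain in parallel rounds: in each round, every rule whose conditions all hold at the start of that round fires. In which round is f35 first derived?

3

[1] (4) [f20 :- f9, f8.]; (5) [f24 :- f37, f34.]. ⇒ new: f20, f24.
[2] (1) [f17 :- f24, f38.]. ⇒ new: f17.
[3] (2) [f35 :- f17, f8.]. ⇒ new: f35.
f35 first appears in round 3.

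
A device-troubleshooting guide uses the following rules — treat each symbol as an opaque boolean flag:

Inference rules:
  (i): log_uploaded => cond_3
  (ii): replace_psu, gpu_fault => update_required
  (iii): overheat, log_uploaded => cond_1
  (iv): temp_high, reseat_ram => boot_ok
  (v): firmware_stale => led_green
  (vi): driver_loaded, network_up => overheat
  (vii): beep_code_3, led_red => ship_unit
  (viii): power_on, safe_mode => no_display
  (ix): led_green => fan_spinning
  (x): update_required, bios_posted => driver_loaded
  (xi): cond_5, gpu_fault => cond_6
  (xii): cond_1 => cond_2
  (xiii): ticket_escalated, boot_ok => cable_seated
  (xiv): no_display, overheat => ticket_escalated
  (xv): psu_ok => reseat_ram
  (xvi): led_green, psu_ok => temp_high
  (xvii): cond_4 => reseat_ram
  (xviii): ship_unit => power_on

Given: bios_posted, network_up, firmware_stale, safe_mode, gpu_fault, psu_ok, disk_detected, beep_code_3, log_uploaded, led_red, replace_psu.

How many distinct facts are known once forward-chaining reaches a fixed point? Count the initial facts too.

27

Round 1: (i) [log_uploaded => cond_3]; (ii) [replace_psu, gpu_fault => update_required]; (v) [firmware_stale => led_green]; (vii) [beep_code_3, led_red => ship_unit]; (xv) [psu_ok => reseat_ram]. New: cond_3, update_required, led_green, ship_unit, reseat_ram.
Round 2: (ix) [led_green => fan_spinning]; (x) [update_required, bios_posted => driver_loaded]; (xvi) [led_green, psu_ok => temp_high]; (xviii) [ship_unit => power_on]. New: fan_spinning, driver_loaded, temp_high, power_on.
Round 3: (iv) [temp_high, reseat_ram => boot_ok]; (vi) [driver_loaded, network_up => overheat]; (viii) [power_on, safe_mode => no_display]. New: boot_ok, overheat, no_display.
Round 4: (iii) [overheat, log_uploaded => cond_1]; (xiv) [no_display, overheat => ticket_escalated]. New: cond_1, ticket_escalated.
Round 5: (xii) [cond_1 => cond_2]; (xiii) [ticket_escalated, boot_ok => cable_seated]. New: cond_2, cable_seated.
Closure: {beep_code_3, bios_posted, boot_ok, cable_seated, cond_1, cond_2, cond_3, disk_detected, driver_loaded, fan_spinning, firmware_stale, gpu_fault, led_green, led_red, log_uploaded, network_up, no_display, overheat, power_on, psu_ok, replace_psu, reseat_ram, safe_mode, ship_unit, temp_high, ticket_escalated, update_required} — 27 facts.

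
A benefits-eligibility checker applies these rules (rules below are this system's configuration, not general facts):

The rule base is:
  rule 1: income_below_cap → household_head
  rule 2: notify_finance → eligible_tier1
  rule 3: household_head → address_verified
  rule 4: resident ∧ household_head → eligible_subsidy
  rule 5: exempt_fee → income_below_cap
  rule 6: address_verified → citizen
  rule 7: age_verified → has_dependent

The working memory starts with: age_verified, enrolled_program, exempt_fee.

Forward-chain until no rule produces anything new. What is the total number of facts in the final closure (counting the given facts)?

Round 1: rule 5 [exempt_fee → income_below_cap]; rule 7 [age_verified → has_dependent]. New: income_below_cap, has_dependent.
Round 2: rule 1 [income_below_cap → household_head]. New: household_head.
Round 3: rule 3 [household_head → address_verified]. New: address_verified.
Round 4: rule 6 [address_verified → citizen]. New: citizen.
Closure: {address_verified, age_verified, citizen, enrolled_program, exempt_fee, has_dependent, household_head, income_below_cap} — 8 facts.

8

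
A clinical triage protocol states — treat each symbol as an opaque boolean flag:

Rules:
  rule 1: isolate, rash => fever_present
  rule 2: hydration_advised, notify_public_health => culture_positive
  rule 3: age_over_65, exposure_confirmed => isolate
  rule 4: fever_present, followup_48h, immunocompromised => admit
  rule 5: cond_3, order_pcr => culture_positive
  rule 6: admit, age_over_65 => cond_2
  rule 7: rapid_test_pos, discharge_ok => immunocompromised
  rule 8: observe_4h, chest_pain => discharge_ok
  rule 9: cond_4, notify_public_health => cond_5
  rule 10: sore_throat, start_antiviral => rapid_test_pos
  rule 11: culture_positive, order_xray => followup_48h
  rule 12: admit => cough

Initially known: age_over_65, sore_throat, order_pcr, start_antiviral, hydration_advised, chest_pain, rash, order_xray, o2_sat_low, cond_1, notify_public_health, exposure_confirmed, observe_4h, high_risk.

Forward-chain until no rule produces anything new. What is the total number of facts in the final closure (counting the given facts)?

24

Round 1: rule 2 [hydration_advised, notify_public_health => culture_positive]; rule 3 [age_over_65, exposure_confirmed => isolate]; rule 8 [observe_4h, chest_pain => discharge_ok]; rule 10 [sore_throat, start_antiviral => rapid_test_pos]. New: culture_positive, isolate, discharge_ok, rapid_test_pos.
Round 2: rule 1 [isolate, rash => fever_present]; rule 7 [rapid_test_pos, discharge_ok => immunocompromised]; rule 11 [culture_positive, order_xray => followup_48h]. New: fever_present, immunocompromised, followup_48h.
Round 3: rule 4 [fever_present, followup_48h, immunocompromised => admit]. New: admit.
Round 4: rule 6 [admit, age_over_65 => cond_2]; rule 12 [admit => cough]. New: cond_2, cough.
Closure: {admit, age_over_65, chest_pain, cond_1, cond_2, cough, culture_positive, discharge_ok, exposure_confirmed, fever_present, followup_48h, high_risk, hydration_advised, immunocompromised, isolate, notify_public_health, o2_sat_low, observe_4h, order_pcr, order_xray, rapid_test_pos, rash, sore_throat, start_antiviral} — 24 facts.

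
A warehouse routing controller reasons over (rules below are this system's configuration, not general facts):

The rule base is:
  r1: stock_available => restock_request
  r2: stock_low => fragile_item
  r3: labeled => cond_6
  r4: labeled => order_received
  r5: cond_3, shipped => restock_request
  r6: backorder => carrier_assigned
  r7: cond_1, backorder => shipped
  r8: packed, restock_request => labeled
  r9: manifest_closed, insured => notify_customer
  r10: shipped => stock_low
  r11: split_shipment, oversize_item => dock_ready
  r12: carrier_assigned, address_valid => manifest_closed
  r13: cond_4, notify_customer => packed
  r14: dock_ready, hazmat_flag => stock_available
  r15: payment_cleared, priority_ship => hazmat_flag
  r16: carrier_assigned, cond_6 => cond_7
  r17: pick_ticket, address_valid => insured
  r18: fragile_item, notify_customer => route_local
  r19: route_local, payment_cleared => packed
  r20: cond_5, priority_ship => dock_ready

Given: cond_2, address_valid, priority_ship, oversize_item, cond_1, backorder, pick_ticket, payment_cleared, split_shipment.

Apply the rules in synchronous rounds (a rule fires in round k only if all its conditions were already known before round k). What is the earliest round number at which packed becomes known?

5

Round 1 fires r6, r7, r11, r15, r17, giving carrier_assigned, shipped, dock_ready, hazmat_flag, insured.
Round 2 fires r10, r12, r14, giving stock_low, manifest_closed, stock_available.
Round 3 fires r1, r2, r9, giving restock_request, fragile_item, notify_customer.
Round 4 fires r18, giving route_local.
Round 5 fires r19, giving packed.
packed first appears in round 5.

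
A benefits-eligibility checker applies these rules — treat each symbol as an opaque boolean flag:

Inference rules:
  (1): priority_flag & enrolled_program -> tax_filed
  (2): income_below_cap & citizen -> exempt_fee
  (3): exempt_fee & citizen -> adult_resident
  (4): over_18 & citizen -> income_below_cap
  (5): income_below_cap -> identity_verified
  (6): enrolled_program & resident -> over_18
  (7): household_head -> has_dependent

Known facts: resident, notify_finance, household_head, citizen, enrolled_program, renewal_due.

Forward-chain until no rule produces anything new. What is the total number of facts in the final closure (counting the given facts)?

12

Round 1: (6) [enrolled_program & resident -> over_18]; (7) [household_head -> has_dependent]. Adds over_18, has_dependent.
Round 2: (4) [over_18 & citizen -> income_below_cap]. Adds income_below_cap.
Round 3: (2) [income_below_cap & citizen -> exempt_fee]; (5) [income_below_cap -> identity_verified]. Adds exempt_fee, identity_verified.
Round 4: (3) [exempt_fee & citizen -> adult_resident]. Adds adult_resident.
Closure: {adult_resident, citizen, enrolled_program, exempt_fee, has_dependent, household_head, identity_verified, income_below_cap, notify_finance, over_18, renewal_due, resident} — 12 facts.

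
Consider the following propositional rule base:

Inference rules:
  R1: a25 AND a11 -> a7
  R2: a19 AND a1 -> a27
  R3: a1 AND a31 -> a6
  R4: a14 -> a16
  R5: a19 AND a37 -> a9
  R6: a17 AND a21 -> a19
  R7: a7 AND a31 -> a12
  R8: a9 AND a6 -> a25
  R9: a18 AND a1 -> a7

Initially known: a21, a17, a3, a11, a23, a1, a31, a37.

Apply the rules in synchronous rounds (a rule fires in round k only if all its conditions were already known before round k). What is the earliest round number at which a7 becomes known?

4

Round 1: R3 [a1 AND a31 -> a6]; R6 [a17 AND a21 -> a19]. Adds a6, a19.
Round 2: R2 [a19 AND a1 -> a27]; R5 [a19 AND a37 -> a9]. Adds a27, a9.
Round 3: R8 [a9 AND a6 -> a25]. Adds a25.
Round 4: R1 [a25 AND a11 -> a7]. Adds a7.
a7 first appears in round 4.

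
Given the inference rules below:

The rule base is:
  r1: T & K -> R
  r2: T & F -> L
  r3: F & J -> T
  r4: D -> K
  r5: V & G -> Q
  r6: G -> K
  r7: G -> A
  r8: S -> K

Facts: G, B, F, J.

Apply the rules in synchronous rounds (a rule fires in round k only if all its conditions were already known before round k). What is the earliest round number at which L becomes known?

Round 1: r3 [F & J -> T]; r6 [G -> K]; r7 [G -> A]. Adds T, K, A.
Round 2: r1 [T & K -> R]; r2 [T & F -> L]. Adds R, L.
L first appears in round 2.

2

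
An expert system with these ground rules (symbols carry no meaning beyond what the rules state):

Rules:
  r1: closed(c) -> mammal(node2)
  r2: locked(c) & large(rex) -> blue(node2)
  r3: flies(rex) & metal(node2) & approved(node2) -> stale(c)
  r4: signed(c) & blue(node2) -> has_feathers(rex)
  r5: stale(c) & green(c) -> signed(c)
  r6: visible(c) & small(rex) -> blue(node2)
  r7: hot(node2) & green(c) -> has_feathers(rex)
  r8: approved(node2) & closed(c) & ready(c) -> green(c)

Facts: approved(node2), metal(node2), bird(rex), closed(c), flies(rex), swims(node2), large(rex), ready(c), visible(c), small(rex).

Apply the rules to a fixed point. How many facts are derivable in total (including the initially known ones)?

[1] r1 [closed(c) -> mammal(node2)]; r3 [flies(rex) & metal(node2) & approved(node2) -> stale(c)]; r6 [visible(c) & small(rex) -> blue(node2)]; r8 [approved(node2) & closed(c) & ready(c) -> green(c)]. ⇒ new: mammal(node2), stale(c), blue(node2), green(c).
[2] r5 [stale(c) & green(c) -> signed(c)]. ⇒ new: signed(c).
[3] r4 [signed(c) & blue(node2) -> has_feathers(rex)]. ⇒ new: has_feathers(rex).
Closure: {approved(node2), bird(rex), blue(node2), closed(c), flies(rex), green(c), has_feathers(rex), large(rex), mammal(node2), metal(node2), ready(c), signed(c), small(rex), stale(c), swims(node2), visible(c)} — 16 facts.

16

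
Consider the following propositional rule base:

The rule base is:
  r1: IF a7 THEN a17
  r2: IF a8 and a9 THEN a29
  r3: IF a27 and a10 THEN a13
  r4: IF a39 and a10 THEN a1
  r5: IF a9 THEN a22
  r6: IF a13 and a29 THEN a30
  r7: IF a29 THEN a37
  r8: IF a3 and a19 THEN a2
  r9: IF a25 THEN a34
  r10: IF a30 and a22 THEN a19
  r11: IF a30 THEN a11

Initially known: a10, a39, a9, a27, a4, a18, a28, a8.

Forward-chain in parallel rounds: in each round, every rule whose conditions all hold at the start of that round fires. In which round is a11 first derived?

3

Round 1 — r2, r3, r4, r5, derive a29, a13, a1, a22.
Round 2 — r6, r7, derive a30, a37.
Round 3 — r10, r11, derive a19, a11.
a11 first appears in round 3.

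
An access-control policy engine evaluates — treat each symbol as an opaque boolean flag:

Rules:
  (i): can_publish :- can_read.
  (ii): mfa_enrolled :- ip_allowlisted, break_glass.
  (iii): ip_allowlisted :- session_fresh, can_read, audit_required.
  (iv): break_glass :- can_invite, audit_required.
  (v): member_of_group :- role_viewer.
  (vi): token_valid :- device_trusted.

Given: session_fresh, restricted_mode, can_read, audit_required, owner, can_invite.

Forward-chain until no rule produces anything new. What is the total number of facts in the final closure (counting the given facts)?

Round 1: (i) [can_publish :- can_read.]; (iii) [ip_allowlisted :- session_fresh, can_read, audit_required.]; (iv) [break_glass :- can_invite, audit_required.]. New: can_publish, ip_allowlisted, break_glass.
Round 2: (ii) [mfa_enrolled :- ip_allowlisted, break_glass.]. New: mfa_enrolled.
Closure: {audit_required, break_glass, can_invite, can_publish, can_read, ip_allowlisted, mfa_enrolled, owner, restricted_mode, session_fresh} — 10 facts.

10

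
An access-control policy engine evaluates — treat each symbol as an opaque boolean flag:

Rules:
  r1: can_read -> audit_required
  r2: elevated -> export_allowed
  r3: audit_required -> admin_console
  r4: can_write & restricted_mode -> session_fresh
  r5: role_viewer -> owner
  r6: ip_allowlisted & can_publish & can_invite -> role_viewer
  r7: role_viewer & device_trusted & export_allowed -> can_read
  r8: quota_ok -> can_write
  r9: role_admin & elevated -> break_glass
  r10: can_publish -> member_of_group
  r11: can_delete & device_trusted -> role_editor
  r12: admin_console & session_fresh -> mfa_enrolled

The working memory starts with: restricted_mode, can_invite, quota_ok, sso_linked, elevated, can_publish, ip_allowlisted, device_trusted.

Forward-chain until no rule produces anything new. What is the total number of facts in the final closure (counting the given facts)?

18

Round 1: r2 [elevated -> export_allowed]; r6 [ip_allowlisted & can_publish & can_invite -> role_viewer]; r8 [quota_ok -> can_write]; r10 [can_publish -> member_of_group]. New: export_allowed, role_viewer, can_write, member_of_group.
Round 2: r4 [can_write & restricted_mode -> session_fresh]; r5 [role_viewer -> owner]; r7 [role_viewer & device_trusted & export_allowed -> can_read]. New: session_fresh, owner, can_read.
Round 3: r1 [can_read -> audit_required]. New: audit_required.
Round 4: r3 [audit_required -> admin_console]. New: admin_console.
Round 5: r12 [admin_console & session_fresh -> mfa_enrolled]. New: mfa_enrolled.
Closure: {admin_console, audit_required, can_invite, can_publish, can_read, can_write, device_trusted, elevated, export_allowed, ip_allowlisted, member_of_group, mfa_enrolled, owner, quota_ok, restricted_mode, role_viewer, session_fresh, sso_linked} — 18 facts.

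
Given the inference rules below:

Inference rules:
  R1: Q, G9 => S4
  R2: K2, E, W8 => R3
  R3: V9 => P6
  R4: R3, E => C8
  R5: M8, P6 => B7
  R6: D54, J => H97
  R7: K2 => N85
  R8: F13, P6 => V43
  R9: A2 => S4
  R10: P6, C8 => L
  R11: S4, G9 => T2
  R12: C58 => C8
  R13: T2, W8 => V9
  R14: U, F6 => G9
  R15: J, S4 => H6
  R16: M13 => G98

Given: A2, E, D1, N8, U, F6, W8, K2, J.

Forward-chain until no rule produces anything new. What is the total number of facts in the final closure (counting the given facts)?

19

Round 1: R2 [K2, E, W8 => R3]; R7 [K2 => N85]; R9 [A2 => S4]; R14 [U, F6 => G9]. Adds R3, N85, S4, G9.
Round 2: R4 [R3, E => C8]; R11 [S4, G9 => T2]; R15 [J, S4 => H6]. Adds C8, T2, H6.
Round 3: R13 [T2, W8 => V9]. Adds V9.
Round 4: R3 [V9 => P6]. Adds P6.
Round 5: R10 [P6, C8 => L]. Adds L.
Closure: {A2, C8, D1, E, F6, G9, H6, J, K2, L, N8, N85, P6, R3, S4, T2, U, V9, W8} — 19 facts.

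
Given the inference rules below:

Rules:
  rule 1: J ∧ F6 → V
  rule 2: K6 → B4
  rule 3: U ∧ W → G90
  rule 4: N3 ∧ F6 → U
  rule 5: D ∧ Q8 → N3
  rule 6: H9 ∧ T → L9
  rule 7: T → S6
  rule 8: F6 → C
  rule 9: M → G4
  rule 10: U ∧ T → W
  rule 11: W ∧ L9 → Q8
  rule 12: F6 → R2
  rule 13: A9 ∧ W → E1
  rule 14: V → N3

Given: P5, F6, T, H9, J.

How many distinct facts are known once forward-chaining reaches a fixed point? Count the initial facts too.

15

Round 1 — rule 1, rule 6, rule 7, rule 8, rule 12, derive V, L9, S6, C, R2.
Round 2 — rule 14, derive N3.
Round 3 — rule 4, derive U.
Round 4 — rule 10, derive W.
Round 5 — rule 3, rule 11, derive G90, Q8.
Closure: {C, F6, G90, H9, J, L9, N3, P5, Q8, R2, S6, T, U, V, W} — 15 facts.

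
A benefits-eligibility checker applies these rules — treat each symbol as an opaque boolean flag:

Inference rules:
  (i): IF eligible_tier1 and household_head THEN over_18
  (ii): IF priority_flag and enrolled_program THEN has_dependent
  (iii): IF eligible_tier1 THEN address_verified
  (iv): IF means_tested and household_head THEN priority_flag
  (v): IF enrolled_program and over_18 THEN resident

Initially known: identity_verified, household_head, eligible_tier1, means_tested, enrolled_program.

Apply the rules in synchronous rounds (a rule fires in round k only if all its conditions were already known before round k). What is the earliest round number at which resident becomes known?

2

Round 1: (i) [IF eligible_tier1 and household_head THEN over_18]; (iii) [IF eligible_tier1 THEN address_verified]; (iv) [IF means_tested and household_head THEN priority_flag]. Adds over_18, address_verified, priority_flag.
Round 2: (ii) [IF priority_flag and enrolled_program THEN has_dependent]; (v) [IF enrolled_program and over_18 THEN resident]. Adds has_dependent, resident.
resident first appears in round 2.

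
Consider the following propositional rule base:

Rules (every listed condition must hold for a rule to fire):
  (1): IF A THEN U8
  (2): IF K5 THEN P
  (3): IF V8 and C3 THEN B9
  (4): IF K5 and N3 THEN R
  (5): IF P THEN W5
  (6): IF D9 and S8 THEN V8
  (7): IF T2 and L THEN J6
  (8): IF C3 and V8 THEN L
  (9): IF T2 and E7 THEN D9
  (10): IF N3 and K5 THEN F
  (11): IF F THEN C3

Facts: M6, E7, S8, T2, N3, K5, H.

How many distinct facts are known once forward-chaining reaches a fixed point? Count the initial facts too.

Round 1 — (2), (4), (9), (10), derive P, R, D9, F.
Round 2 — (5), (6), (11), derive W5, V8, C3.
Round 3 — (3), (8), derive B9, L.
Round 4 — (7), derive J6.
Closure: {B9, C3, D9, E7, F, H, J6, K5, L, M6, N3, P, R, S8, T2, V8, W5} — 17 facts.

17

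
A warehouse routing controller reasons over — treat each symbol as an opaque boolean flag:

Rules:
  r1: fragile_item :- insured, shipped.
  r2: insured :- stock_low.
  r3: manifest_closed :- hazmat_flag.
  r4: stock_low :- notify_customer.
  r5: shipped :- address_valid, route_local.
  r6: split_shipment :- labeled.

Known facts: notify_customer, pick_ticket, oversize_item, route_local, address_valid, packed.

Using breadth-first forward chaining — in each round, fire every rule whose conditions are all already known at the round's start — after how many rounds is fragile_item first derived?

3

Round 1 — r4, r5, derive stock_low, shipped.
Round 2 — r2, derive insured.
Round 3 — r1, derive fragile_item.
fragile_item first appears in round 3.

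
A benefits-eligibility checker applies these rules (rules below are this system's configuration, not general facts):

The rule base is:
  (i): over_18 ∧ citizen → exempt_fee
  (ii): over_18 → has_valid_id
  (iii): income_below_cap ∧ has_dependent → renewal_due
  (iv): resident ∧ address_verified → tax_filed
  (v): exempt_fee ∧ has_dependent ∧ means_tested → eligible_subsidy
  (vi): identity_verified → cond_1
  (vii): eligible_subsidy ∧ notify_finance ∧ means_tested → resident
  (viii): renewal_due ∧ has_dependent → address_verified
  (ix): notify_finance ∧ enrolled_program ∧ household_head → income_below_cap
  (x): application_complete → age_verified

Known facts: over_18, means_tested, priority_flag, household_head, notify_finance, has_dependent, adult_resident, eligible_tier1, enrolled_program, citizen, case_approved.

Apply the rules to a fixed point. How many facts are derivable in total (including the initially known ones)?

Round 1: (i) [over_18 ∧ citizen → exempt_fee]; (ii) [over_18 → has_valid_id]; (ix) [notify_finance ∧ enrolled_program ∧ household_head → income_below_cap]. New: exempt_fee, has_valid_id, income_below_cap.
Round 2: (iii) [income_below_cap ∧ has_dependent → renewal_due]; (v) [exempt_fee ∧ has_dependent ∧ means_tested → eligible_subsidy]. New: renewal_due, eligible_subsidy.
Round 3: (vii) [eligible_subsidy ∧ notify_finance ∧ means_tested → resident]; (viii) [renewal_due ∧ has_dependent → address_verified]. New: resident, address_verified.
Round 4: (iv) [resident ∧ address_verified → tax_filed]. New: tax_filed.
Closure: {address_verified, adult_resident, case_approved, citizen, eligible_subsidy, eligible_tier1, enrolled_program, exempt_fee, has_dependent, has_valid_id, household_head, income_below_cap, means_tested, notify_finance, over_18, priority_flag, renewal_due, resident, tax_filed} — 19 facts.

19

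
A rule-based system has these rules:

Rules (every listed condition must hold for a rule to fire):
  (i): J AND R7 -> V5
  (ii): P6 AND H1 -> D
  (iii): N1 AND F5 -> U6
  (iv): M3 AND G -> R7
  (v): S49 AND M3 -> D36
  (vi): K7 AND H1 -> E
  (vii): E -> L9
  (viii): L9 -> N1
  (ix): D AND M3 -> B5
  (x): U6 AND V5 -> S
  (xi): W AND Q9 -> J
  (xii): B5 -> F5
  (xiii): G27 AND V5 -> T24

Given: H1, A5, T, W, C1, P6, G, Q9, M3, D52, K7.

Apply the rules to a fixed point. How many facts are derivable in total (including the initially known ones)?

22

Round 1 fires (ii), (iv), (vi), (xi), giving D, R7, E, J.
Round 2 fires (i), (vii), (ix), giving V5, L9, B5.
Round 3 fires (viii), (xii), giving N1, F5.
Round 4 fires (iii), giving U6.
Round 5 fires (x), giving S.
Closure: {A5, B5, C1, D, D52, E, F5, G, H1, J, K7, L9, M3, N1, P6, Q9, R7, S, T, U6, V5, W} — 22 facts.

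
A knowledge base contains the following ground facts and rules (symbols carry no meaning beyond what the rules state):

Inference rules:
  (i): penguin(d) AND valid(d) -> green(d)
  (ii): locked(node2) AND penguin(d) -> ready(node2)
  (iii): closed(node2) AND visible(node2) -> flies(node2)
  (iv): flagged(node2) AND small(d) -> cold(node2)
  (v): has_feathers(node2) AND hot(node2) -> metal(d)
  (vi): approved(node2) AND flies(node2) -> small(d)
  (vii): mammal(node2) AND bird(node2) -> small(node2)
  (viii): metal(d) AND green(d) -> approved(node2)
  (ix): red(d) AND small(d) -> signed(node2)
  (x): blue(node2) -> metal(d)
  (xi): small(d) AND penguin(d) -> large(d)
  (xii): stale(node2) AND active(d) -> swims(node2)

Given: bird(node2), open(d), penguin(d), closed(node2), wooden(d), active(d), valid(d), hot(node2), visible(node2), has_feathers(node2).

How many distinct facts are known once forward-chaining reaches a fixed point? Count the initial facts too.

16

Round 1 — (i), (iii), (v), derive green(d), flies(node2), metal(d).
Round 2 — (viii), derive approved(node2).
Round 3 — (vi), derive small(d).
Round 4 — (xi), derive large(d).
Closure: {active(d), approved(node2), bird(node2), closed(node2), flies(node2), green(d), has_feathers(node2), hot(node2), large(d), metal(d), open(d), penguin(d), small(d), valid(d), visible(node2), wooden(d)} — 16 facts.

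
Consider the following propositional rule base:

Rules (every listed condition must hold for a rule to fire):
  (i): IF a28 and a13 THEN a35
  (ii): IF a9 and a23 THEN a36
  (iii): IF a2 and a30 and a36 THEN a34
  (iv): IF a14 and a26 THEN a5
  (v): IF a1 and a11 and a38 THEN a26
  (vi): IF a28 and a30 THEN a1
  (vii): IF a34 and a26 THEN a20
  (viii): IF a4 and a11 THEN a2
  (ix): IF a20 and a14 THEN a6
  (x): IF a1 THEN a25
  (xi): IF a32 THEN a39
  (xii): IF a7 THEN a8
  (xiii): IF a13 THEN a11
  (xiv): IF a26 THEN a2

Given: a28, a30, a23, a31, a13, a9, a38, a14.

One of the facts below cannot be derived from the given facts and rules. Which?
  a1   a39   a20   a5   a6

[1] (i) [IF a28 and a13 THEN a35]; (ii) [IF a9 and a23 THEN a36]; (vi) [IF a28 and a30 THEN a1]; (xiii) [IF a13 THEN a11]. ⇒ new: a35, a36, a1, a11.
[2] (v) [IF a1 and a11 and a38 THEN a26]; (x) [IF a1 THEN a25]. ⇒ new: a26, a25.
[3] (iv) [IF a14 and a26 THEN a5]; (xiv) [IF a26 THEN a2]. ⇒ new: a5, a2.
[4] (iii) [IF a2 and a30 and a36 THEN a34]. ⇒ new: a34.
[5] (vii) [IF a34 and a26 THEN a20]. ⇒ new: a20.
[6] (ix) [IF a20 and a14 THEN a6]. ⇒ new: a6.
Derived: a20 (round 5), a5 (round 3), a6 (round 6), a1 (round 1). a39 never appears in any round.

a39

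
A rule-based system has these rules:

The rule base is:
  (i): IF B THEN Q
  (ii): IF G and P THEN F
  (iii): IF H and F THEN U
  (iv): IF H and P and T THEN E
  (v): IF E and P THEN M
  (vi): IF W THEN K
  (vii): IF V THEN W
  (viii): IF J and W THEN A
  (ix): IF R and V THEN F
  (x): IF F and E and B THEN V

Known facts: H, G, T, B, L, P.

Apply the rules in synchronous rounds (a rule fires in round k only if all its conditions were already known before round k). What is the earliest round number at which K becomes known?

Round 1 — (i), (ii), (iv), derive Q, F, E.
Round 2 — (iii), (v), (x), derive U, M, V.
Round 3 — (vii), derive W.
Round 4 — (vi), derive K.
K first appears in round 4.

4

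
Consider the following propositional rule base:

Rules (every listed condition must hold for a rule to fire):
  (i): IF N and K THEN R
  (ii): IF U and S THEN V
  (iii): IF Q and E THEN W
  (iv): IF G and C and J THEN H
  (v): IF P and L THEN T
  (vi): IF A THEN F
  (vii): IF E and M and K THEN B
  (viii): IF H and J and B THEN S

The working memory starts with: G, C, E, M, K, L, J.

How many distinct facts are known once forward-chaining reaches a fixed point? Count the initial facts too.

10

Round 1: (iv) [IF G and C and J THEN H]; (vii) [IF E and M and K THEN B]. Adds H, B.
Round 2: (viii) [IF H and J and B THEN S]. Adds S.
Closure: {B, C, E, G, H, J, K, L, M, S} — 10 facts.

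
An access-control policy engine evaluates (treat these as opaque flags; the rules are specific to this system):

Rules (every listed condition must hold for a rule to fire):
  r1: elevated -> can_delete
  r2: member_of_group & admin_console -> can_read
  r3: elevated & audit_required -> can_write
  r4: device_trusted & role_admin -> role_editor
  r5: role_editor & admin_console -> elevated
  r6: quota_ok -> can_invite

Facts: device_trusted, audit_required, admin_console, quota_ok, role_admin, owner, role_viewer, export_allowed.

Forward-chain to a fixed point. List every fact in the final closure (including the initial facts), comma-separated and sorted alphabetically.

Round 1 — r4, r6, derive role_editor, can_invite.
Round 2 — r5, derive elevated.
Round 3 — r1, r3, derive can_delete, can_write.

admin_console, audit_required, can_delete, can_invite, can_write, device_trusted, elevated, export_allowed, owner, quota_ok, role_admin, role_editor, role_viewer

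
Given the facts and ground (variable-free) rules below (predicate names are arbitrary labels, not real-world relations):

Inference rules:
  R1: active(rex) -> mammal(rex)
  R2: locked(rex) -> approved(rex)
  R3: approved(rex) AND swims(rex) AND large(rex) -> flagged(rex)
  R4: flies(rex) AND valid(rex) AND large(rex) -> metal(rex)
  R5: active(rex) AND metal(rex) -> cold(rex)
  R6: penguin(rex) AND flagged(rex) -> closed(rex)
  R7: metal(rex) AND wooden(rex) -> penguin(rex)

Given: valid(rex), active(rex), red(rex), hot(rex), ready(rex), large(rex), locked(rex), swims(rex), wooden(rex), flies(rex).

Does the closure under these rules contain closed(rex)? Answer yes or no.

Round 1: R1 [active(rex) -> mammal(rex)]; R2 [locked(rex) -> approved(rex)]; R4 [flies(rex) AND valid(rex) AND large(rex) -> metal(rex)]. New: mammal(rex), approved(rex), metal(rex).
Round 2: R3 [approved(rex) AND swims(rex) AND large(rex) -> flagged(rex)]; R5 [active(rex) AND metal(rex) -> cold(rex)]; R7 [metal(rex) AND wooden(rex) -> penguin(rex)]. New: flagged(rex), cold(rex), penguin(rex).
Round 3: R6 [penguin(rex) AND flagged(rex) -> closed(rex)]. New: closed(rex).
closed(rex) appears in round 3, so it is derivable.

yes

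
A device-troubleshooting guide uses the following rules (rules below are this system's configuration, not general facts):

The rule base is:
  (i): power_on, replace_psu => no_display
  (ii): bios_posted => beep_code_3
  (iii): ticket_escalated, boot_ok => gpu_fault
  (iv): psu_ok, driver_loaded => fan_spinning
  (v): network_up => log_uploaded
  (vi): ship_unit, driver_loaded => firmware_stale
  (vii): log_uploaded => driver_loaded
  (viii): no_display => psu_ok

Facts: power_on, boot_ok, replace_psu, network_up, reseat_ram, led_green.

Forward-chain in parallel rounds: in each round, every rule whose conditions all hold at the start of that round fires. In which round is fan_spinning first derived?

3

[1] (i) [power_on, replace_psu => no_display]; (v) [network_up => log_uploaded]. ⇒ new: no_display, log_uploaded.
[2] (vii) [log_uploaded => driver_loaded]; (viii) [no_display => psu_ok]. ⇒ new: driver_loaded, psu_ok.
[3] (iv) [psu_ok, driver_loaded => fan_spinning]. ⇒ new: fan_spinning.
fan_spinning first appears in round 3.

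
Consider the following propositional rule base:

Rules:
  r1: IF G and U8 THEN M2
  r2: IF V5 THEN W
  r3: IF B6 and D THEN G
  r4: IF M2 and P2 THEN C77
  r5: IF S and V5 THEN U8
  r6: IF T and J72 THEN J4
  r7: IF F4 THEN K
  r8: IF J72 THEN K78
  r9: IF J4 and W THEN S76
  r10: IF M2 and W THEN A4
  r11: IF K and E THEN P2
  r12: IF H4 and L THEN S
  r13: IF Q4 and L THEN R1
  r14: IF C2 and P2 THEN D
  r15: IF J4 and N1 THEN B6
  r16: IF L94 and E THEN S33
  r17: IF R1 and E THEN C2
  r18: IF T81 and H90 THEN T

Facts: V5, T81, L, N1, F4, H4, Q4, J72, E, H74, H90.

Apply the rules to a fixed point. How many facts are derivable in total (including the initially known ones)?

28

Round 1: r2 [IF V5 THEN W]; r7 [IF F4 THEN K]; r8 [IF J72 THEN K78]; r12 [IF H4 and L THEN S]; r13 [IF Q4 and L THEN R1]; r18 [IF T81 and H90 THEN T]. New: W, K, K78, S, R1, T.
Round 2: r5 [IF S and V5 THEN U8]; r6 [IF T and J72 THEN J4]; r11 [IF K and E THEN P2]; r17 [IF R1 and E THEN C2]. New: U8, J4, P2, C2.
Round 3: r9 [IF J4 and W THEN S76]; r14 [IF C2 and P2 THEN D]; r15 [IF J4 and N1 THEN B6]. New: S76, D, B6.
Round 4: r3 [IF B6 and D THEN G]. New: G.
Round 5: r1 [IF G and U8 THEN M2]. New: M2.
Round 6: r4 [IF M2 and P2 THEN C77]; r10 [IF M2 and W THEN A4]. New: C77, A4.
Closure: {A4, B6, C2, C77, D, E, F4, G, H4, H74, H90, J4, J72, K, K78, L, M2, N1, P2, Q4, R1, S, S76, T, T81, U8, V5, W} — 28 facts.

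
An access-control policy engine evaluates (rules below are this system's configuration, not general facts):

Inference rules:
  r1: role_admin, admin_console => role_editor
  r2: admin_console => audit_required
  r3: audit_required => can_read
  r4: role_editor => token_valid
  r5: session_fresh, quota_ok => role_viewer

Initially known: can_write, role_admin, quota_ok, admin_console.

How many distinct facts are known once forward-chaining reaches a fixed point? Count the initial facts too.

8

Round 1: r1 [role_admin, admin_console => role_editor]; r2 [admin_console => audit_required]. New: role_editor, audit_required.
Round 2: r3 [audit_required => can_read]; r4 [role_editor => token_valid]. New: can_read, token_valid.
Closure: {admin_console, audit_required, can_read, can_write, quota_ok, role_admin, role_editor, token_valid} — 8 facts.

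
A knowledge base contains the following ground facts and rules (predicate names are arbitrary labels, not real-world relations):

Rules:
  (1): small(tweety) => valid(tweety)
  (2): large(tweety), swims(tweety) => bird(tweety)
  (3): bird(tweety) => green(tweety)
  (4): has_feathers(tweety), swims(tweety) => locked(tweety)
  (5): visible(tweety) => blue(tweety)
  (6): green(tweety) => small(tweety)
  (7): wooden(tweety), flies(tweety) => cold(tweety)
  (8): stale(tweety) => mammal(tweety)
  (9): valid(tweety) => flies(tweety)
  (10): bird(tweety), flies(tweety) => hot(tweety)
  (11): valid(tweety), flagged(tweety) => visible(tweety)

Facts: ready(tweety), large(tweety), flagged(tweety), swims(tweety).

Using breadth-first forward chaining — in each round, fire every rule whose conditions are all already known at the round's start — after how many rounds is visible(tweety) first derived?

Round 1: (2) [large(tweety), swims(tweety) => bird(tweety)]. Adds bird(tweety).
Round 2: (3) [bird(tweety) => green(tweety)]. Adds green(tweety).
Round 3: (6) [green(tweety) => small(tweety)]. Adds small(tweety).
Round 4: (1) [small(tweety) => valid(tweety)]. Adds valid(tweety).
Round 5: (9) [valid(tweety) => flies(tweety)]; (11) [valid(tweety), flagged(tweety) => visible(tweety)]. Adds flies(tweety), visible(tweety).
visible(tweety) first appears in round 5.

5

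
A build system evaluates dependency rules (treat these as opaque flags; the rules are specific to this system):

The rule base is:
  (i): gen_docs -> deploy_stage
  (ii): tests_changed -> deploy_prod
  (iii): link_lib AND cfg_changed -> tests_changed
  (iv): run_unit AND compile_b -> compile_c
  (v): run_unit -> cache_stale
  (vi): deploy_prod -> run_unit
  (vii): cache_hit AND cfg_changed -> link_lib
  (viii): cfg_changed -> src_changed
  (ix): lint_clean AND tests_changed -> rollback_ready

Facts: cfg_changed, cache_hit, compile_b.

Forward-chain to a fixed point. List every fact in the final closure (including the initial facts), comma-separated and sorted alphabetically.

cache_hit, cache_stale, cfg_changed, compile_b, compile_c, deploy_prod, link_lib, run_unit, src_changed, tests_changed

[1] (vii) [cache_hit AND cfg_changed -> link_lib]; (viii) [cfg_changed -> src_changed]. ⇒ new: link_lib, src_changed.
[2] (iii) [link_lib AND cfg_changed -> tests_changed]. ⇒ new: tests_changed.
[3] (ii) [tests_changed -> deploy_prod]. ⇒ new: deploy_prod.
[4] (vi) [deploy_prod -> run_unit]. ⇒ new: run_unit.
[5] (iv) [run_unit AND compile_b -> compile_c]; (v) [run_unit -> cache_stale]. ⇒ new: compile_c, cache_stale.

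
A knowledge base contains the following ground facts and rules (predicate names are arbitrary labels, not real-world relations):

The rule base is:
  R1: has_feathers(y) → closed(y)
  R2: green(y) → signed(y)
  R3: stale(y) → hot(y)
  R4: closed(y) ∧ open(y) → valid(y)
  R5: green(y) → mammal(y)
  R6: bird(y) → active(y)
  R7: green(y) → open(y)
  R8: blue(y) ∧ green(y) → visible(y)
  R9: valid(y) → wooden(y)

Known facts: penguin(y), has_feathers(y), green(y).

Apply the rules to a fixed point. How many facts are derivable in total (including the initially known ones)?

9

Round 1 — R1, R2, R5, R7, derive closed(y), signed(y), mammal(y), open(y).
Round 2 — R4, derive valid(y).
Round 3 — R9, derive wooden(y).
Closure: {closed(y), green(y), has_feathers(y), mammal(y), open(y), penguin(y), signed(y), valid(y), wooden(y)} — 9 facts.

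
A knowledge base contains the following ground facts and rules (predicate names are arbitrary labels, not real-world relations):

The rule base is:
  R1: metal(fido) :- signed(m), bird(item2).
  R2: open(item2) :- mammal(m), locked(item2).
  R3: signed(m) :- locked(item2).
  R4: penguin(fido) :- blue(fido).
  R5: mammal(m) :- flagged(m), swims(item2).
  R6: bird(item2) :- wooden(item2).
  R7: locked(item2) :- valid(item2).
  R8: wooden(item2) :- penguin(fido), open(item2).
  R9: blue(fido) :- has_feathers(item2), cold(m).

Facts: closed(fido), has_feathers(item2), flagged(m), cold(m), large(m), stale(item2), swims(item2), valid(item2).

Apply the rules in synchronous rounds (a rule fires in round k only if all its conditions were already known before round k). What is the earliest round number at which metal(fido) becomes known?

5

Round 1: R5 [mammal(m) :- flagged(m), swims(item2).]; R7 [locked(item2) :- valid(item2).]; R9 [blue(fido) :- has_feathers(item2), cold(m).]. Adds mammal(m), locked(item2), blue(fido).
Round 2: R2 [open(item2) :- mammal(m), locked(item2).]; R3 [signed(m) :- locked(item2).]; R4 [penguin(fido) :- blue(fido).]. Adds open(item2), signed(m), penguin(fido).
Round 3: R8 [wooden(item2) :- penguin(fido), open(item2).]. Adds wooden(item2).
Round 4: R6 [bird(item2) :- wooden(item2).]. Adds bird(item2).
Round 5: R1 [metal(fido) :- signed(m), bird(item2).]. Adds metal(fido).
metal(fido) first appears in round 5.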